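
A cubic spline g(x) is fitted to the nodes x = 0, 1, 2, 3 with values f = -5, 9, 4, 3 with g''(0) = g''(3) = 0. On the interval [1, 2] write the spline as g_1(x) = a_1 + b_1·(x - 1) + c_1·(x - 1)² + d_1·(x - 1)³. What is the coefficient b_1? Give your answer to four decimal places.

3.3333

Write σ_i for g''(x_i). With h_i = 1, 1, 1 and divided differences Δ_i = 14, -5, -1, the continuity of g' gives the tridiagonal system
  1·σ_0 + 4·σ_1 + 1·σ_2 = 6(Δ_1 - Δ_0) = -114
  1·σ_1 + 4·σ_2 + 1·σ_3 = 6(Δ_2 - Δ_1) = 24
Natural end conditions: σ_0 = σ_3 = 0.
Hence σ_0 = 0, σ_1 = -32, σ_2 = 14, σ_3 = 0.
On [1, 2], with g_1(x) = a_1 + b_1·(x - 1) + c_1·(x - 1)² + d_1·(x - 1)³: c_1 = σ_1/2 = -16, d_1 = (σ_2 - σ_1)/(6h_1) = 23/3, b_1 = Δ_1 - h_1(2σ_1 + σ_2)/6 = 10/3.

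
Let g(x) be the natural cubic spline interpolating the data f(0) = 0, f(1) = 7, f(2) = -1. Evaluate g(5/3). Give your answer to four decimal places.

2.7778

Write M_i for g''(x_i). With h_i = 1, 1 and divided differences Δ_i = 7, -8, the continuity of g' gives the tridiagonal system
  1·M_0 + 4·M_1 + 1·M_2 = 6(Δ_1 - Δ_0) = -90
Natural end conditions: M_0 = M_2 = 0.
Forward elimination and back-substitution give M_0 = 0, M_1 = -45/2, M_2 = 0.
On [1, 2], g(x) = 7 - 1/2·(x - 1) - 45/4·(x - 1)² + 15/4·(x - 1)³.
With (x - 1) = 2/3: g(5/3) = 25/9.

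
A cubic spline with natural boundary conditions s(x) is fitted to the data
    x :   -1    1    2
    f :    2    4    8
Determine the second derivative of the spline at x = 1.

3

With σ_i denoting the second derivative at x_i, h_i = 2, 1, and Δ_i = (y_(i+1) − y_i)/h_i = 1, 4:
  2·σ_0 + 6·σ_1 + 1·σ_2 = 6(Δ_1 - Δ_0) = 18
Natural end conditions: σ_0 = σ_2 = 0.
Forward elimination and back-substitution give σ_0 = 0, σ_1 = 3, σ_2 = 0.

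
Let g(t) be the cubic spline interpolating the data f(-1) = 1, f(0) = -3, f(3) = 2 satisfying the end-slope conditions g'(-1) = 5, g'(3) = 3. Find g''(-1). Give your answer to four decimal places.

-31.7500

Put M_i = g'' at the i-th knot. Here h = (1, 3) and Δ = (-4, 5/3), so the interior equations h_(i-1)·M_(i-1) + 2(h_(i-1)+h_i)·M_i + h_i·M_(i+1) = 6(Δ_i − Δ_(i-1)) read
  1·M_0 + 8·M_1 + 3·M_2 = 6(Δ_1 - Δ_0) = 34
Clamped end conditions give two more equations: 2h_0·M_0 + h_0·M_1 = 6(Δ_0 - g'(-1)) = -54 and h_1·M_1 + 2h_1·M_2 = 6(g'(3) - Δ_1) = 8.
Solving the tridiagonal system: M_0 = -127/4, M_1 = 19/2, M_2 = -41/12.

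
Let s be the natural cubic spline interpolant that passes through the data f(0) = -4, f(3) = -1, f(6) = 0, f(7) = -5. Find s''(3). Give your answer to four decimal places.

0.7356

Write m_i for s''(x_i). With h_i = 3, 3, 1 and divided differences Δ_i = 1, 1/3, -5, the continuity of s' gives the tridiagonal system
  3·m_0 + 12·m_1 + 3·m_2 = 6(Δ_1 - Δ_0) = -4
  3·m_1 + 8·m_2 + 1·m_3 = 6(Δ_2 - Δ_1) = -32
Natural end conditions: m_0 = m_3 = 0.
Solving: m_0 = 0, m_1 = 64/87, m_2 = -124/29, m_3 = 0.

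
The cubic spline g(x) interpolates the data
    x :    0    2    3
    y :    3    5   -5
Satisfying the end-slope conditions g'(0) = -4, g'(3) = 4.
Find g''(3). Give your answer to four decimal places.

Let m_i = g''(x_i). Step sizes h_i = 2, 1; slopes of the chords Δ_i = (y_(i+1) - y_i)/h_i = 1, -10.
  2·m_0 + 6·m_1 + 1·m_2 = 6(Δ_1 - Δ_0) = -66
Clamped end conditions give two more equations: 2h_0·m_0 + h_0·m_1 = 6(Δ_0 - g'(0)) = 30 and h_1·m_1 + 2h_1·m_2 = 6(g'(3) - Δ_1) = 84.
Solving the tridiagonal system: m_0 = 127/6, m_1 = -82/3, m_2 = 167/3.

55.6667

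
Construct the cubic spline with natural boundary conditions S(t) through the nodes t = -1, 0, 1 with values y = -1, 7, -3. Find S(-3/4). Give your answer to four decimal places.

2.0547

Write m_i for S''(x_i). With h_i = 1, 1 and divided differences Δ_i = 8, -10, the continuity of S' gives the tridiagonal system
  1·m_0 + 4·m_1 + 1·m_2 = 6(Δ_1 - Δ_0) = -108
Natural end conditions: m_0 = m_2 = 0.
Solving: m_0 = 0, m_1 = -27, m_2 = 0.
On [-1, 0], S(t) = -1 + 25/2·(t + 1) + 0·(t + 1)² - 9/2·(t + 1)³.
With (t + 1) = 1/4: S(-3/4) = 263/128.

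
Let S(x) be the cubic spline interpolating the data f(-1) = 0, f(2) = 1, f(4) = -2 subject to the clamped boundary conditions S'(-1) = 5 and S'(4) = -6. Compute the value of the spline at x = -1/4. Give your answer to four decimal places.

2.3148

Write σ_i for S''(x_i). With h_i = 3, 2 and divided differences Δ_i = 1/3, -3/2, the continuity of S' gives the tridiagonal system
  3·σ_0 + 10·σ_1 + 2·σ_2 = 6(Δ_1 - Δ_0) = -11
Clamped end conditions give two more equations: 2h_0·σ_0 + h_0·σ_1 = 6(Δ_0 - S'(-1)) = -28 and h_1·σ_1 + 2h_1·σ_2 = 6(S'(4) - Δ_1) = -27.
Solving the tridiagonal system: σ_0 = -173/30, σ_1 = 11/5, σ_2 = -157/20.
On [-1, 2], S(x) = 0 + 5·(x + 1) - 173/60·(x + 1)² + 239/540·(x + 1)³.
With (x + 1) = 3/4: S(-1/4) = 2963/1280.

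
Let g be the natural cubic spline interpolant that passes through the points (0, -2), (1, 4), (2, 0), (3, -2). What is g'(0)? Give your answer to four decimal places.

Write m_i for g''(x_i). With h_i = 1, 1, 1 and divided differences Δ_i = 6, -4, -2, the continuity of g' gives the tridiagonal system
  1·m_0 + 4·m_1 + 1·m_2 = 6(Δ_1 - Δ_0) = -60
  1·m_1 + 4·m_2 + 1·m_3 = 6(Δ_2 - Δ_1) = 12
Natural end conditions: m_0 = m_3 = 0.
Solving the tridiagonal system: m_0 = 0, m_1 = -84/5, m_2 = 36/5, m_3 = 0.
On [0, 1], g'(t) = b_0 + 2c_0·t + 3d_0·t² with b_0 = Δ_0 - h_0(2m_0 + m_1)/6 = 44/5, c_0 = m_0/2 = 0, d_0 = (m_1 - m_0)/(6h_0) = -14/5. So g'(0) = 44/5.

8.8000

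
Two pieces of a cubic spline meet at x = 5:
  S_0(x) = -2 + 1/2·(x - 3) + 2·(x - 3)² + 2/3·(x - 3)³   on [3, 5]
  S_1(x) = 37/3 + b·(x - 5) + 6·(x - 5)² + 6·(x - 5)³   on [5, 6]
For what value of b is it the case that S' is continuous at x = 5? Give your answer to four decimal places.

S_0'(x) = 1/2 + 4·(x - 3) + 2·(x - 3)², so S_0'(5) = 33/2. On the right, S_1'(5) = b, so b = 33/2.

16.5000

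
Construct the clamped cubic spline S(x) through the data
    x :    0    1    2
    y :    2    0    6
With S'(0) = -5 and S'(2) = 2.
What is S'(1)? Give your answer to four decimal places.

With σ_i denoting the second derivative at x_i, h_i = 1, 1, and Δ_i = (y_(i+1) − y_i)/h_i = -2, 6:
  1·σ_0 + 4·σ_1 + 1·σ_2 = 6(Δ_1 - Δ_0) = 48
Clamped end conditions give two more equations: 2h_0·σ_0 + h_0·σ_1 = 6(Δ_0 - S'(0)) = 18 and h_1·σ_1 + 2h_1·σ_2 = 6(S'(2) - Δ_1) = -24.
Forward elimination and back-substitution give σ_0 = 1/2, σ_1 = 17, σ_2 = -41/2.
On [1, 2], S'(x) = b_1 + 2c_1·(x - 1) + 3d_1·(x - 1)² with b_1 = Δ_1 - h_1(2σ_1 + σ_2)/6 = 15/4, c_1 = σ_1/2 = 17/2, d_1 = (σ_2 - σ_1)/(6h_1) = -25/4. So S'(1) = 15/4.

3.7500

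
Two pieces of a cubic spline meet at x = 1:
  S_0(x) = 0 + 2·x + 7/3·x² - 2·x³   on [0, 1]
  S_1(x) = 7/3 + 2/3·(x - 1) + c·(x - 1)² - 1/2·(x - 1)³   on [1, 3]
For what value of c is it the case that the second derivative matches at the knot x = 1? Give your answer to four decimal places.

S_0''(x) = 14/3 - 12·x, so S_0''(1) = -22/3. On the right, S_1''(1) = 2c, so c = -11/3.

-3.6667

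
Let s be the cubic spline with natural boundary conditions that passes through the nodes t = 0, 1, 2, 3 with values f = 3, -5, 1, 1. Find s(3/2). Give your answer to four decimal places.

Put m_i = s'' at the i-th knot. Here h = (1, 1, 1) and Δ = (-8, 6, 0), so the interior equations h_(i-1)·m_(i-1) + 2(h_(i-1)+h_i)·m_i + h_i·m_(i+1) = 6(Δ_i − Δ_(i-1)) read
  1·m_0 + 4·m_1 + 1·m_2 = 6(Δ_1 - Δ_0) = 84
  1·m_1 + 4·m_2 + 1·m_3 = 6(Δ_2 - Δ_1) = -36
Natural end conditions: m_0 = m_3 = 0.
Solving the tridiagonal system: m_0 = 0, m_1 = 124/5, m_2 = -76/5, m_3 = 0.
On [1, 2], s(t) = -5 + 4/15·(t - 1) + 62/5·(t - 1)² - 20/3·(t - 1)³.
With (t - 1) = 1/2: s(3/2) = -13/5.

-2.6000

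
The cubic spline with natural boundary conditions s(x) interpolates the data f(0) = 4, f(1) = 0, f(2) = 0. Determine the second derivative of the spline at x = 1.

With m_i denoting the second derivative at x_i, h_i = 1, 1, and Δ_i = (y_(i+1) − y_i)/h_i = -4, 0:
  1·m_0 + 4·m_1 + 1·m_2 = 6(Δ_1 - Δ_0) = 24
Natural end conditions: m_0 = m_2 = 0.
Solving the tridiagonal system: m_0 = 0, m_1 = 6, m_2 = 0.

6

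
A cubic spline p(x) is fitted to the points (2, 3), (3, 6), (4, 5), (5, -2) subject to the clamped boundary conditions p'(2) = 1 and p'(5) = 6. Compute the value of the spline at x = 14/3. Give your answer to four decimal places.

With m_i denoting the second derivative at x_i, h_i = 1, 1, 1, and Δ_i = (y_(i+1) − y_i)/h_i = 3, -1, -7:
  1·m_0 + 4·m_1 + 1·m_2 = 6(Δ_1 - Δ_0) = -24
  1·m_1 + 4·m_2 + 1·m_3 = 6(Δ_2 - Δ_1) = -36
Clamped end conditions give two more equations: 2h_0·m_0 + h_0·m_1 = 6(Δ_0 - p'(2)) = 12 and h_2·m_2 + 2h_2·m_3 = 6(p'(5) - Δ_2) = 78.
Hence m_0 = 22/3, m_1 = -8/3, m_2 = -62/3, m_3 = 148/3.
On [4, 5], p(x) = 5 - 25/3·(x - 4) - 31/3·(x - 4)² + 35/3·(x - 4)³.
With (x - 4) = 2/3: p(14/3) = -137/81.

-1.6914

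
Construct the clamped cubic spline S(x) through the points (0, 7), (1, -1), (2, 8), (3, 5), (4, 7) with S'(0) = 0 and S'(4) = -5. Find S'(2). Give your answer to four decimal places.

Write M_i for S''(x_i). With h_i = 1, 1, 1, 1 and divided differences Δ_i = -8, 9, -3, 2, the continuity of S' gives the tridiagonal system
  1·M_0 + 4·M_1 + 1·M_2 = 6(Δ_1 - Δ_0) = 102
  1·M_1 + 4·M_2 + 1·M_3 = 6(Δ_2 - Δ_1) = -72
  1·M_2 + 4·M_3 + 1·M_4 = 6(Δ_3 - Δ_2) = 30
Clamped end conditions give two more equations: 2h_0·M_0 + h_0·M_1 = 6(Δ_0 - S'(0)) = -48 and h_3·M_3 + 2h_3·M_4 = 6(S'(4) - Δ_3) = -42.
Hence M_0 = -1319/28, M_1 = 647/14, M_2 = -143/4, M_3 = 347/14, M_4 = -935/28.
On [2, 3], S'(x) = b_2 + 2c_2·(x - 2) + 3d_2·(x - 2)² with b_2 = Δ_2 - h_2(2M_2 + M_3)/6 = 67/14, c_2 = M_2/2 = -143/8, d_2 = (M_3 - M_2)/(6h_2) = 565/56. So S'(2) = 67/14.

4.7857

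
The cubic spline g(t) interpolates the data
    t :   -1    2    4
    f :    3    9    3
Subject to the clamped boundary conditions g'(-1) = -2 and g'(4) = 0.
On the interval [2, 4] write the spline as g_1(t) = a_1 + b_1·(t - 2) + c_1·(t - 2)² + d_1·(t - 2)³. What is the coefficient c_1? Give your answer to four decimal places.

-3.4000

Write M_i for g''(x_i). With h_i = 3, 2 and divided differences Δ_i = 2, -3, the continuity of g' gives the tridiagonal system
  3·M_0 + 10·M_1 + 2·M_2 = 6(Δ_1 - Δ_0) = -30
Clamped end conditions give two more equations: 2h_0·M_0 + h_0·M_1 = 6(Δ_0 - g'(-1)) = 24 and h_1·M_1 + 2h_1·M_2 = 6(g'(4) - Δ_1) = 18.
Forward elimination and back-substitution give M_0 = 37/5, M_1 = -34/5, M_2 = 79/10.
On [2, 4], with g_1(t) = a_1 + b_1·(t - 2) + c_1·(t - 2)² + d_1·(t - 2)³: c_1 = M_1/2 = -17/5, d_1 = (M_2 - M_1)/(6h_1) = 49/40, b_1 = Δ_1 - h_1(2M_1 + M_2)/6 = -11/10.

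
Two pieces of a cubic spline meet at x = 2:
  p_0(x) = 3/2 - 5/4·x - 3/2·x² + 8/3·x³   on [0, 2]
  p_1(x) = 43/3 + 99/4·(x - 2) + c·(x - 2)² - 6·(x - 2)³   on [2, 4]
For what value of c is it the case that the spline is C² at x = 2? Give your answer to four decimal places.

p_0''(x) = -3 + 16·x, so p_0''(2) = 29. On the right, p_1''(2) = 2c, so c = 29/2.

14.5000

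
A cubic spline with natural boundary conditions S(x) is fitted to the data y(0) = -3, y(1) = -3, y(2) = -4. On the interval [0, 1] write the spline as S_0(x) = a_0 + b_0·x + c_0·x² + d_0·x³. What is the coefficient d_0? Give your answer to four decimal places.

-0.2500

Put m_i = S'' at the i-th knot. Here h = (1, 1) and Δ = (0, -1), so the interior equations h_(i-1)·m_(i-1) + 2(h_(i-1)+h_i)·m_i + h_i·m_(i+1) = 6(Δ_i − Δ_(i-1)) read
  1·m_0 + 4·m_1 + 1·m_2 = 6(Δ_1 - Δ_0) = -6
Natural end conditions: m_0 = m_2 = 0.
Solving the tridiagonal system: m_0 = 0, m_1 = -3/2, m_2 = 0.
On [0, 1], with S_0(x) = a_0 + b_0·x + c_0·x² + d_0·x³: c_0 = m_0/2 = 0, d_0 = (m_1 - m_0)/(6h_0) = -1/4, b_0 = Δ_0 - h_0(2m_0 + m_1)/6 = 1/4.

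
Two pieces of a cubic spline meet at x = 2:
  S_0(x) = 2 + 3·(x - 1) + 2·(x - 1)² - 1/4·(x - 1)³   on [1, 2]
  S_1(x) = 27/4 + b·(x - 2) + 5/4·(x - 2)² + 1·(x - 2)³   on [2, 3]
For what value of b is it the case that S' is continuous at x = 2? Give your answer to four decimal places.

6.2500

S_0'(x) = 3 + 4·(x - 1) - 3/4·(x - 1)², so S_0'(2) = 25/4. On the right, S_1'(2) = b, so b = 25/4.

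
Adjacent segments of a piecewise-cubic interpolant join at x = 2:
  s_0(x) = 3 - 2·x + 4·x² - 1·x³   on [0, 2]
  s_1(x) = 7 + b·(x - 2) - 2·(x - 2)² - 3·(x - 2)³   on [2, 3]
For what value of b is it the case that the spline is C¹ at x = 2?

2

s_0'(x) = -2 + 8·x - 3·x², so s_0'(2) = 2. On the right, s_1'(2) = b, so b = 2.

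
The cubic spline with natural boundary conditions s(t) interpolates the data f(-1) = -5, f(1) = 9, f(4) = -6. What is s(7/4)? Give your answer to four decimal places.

Write m_i for s''(x_i). With h_i = 2, 3 and divided differences Δ_i = 7, -5, the continuity of s' gives the tridiagonal system
  2·m_0 + 10·m_1 + 3·m_2 = 6(Δ_1 - Δ_0) = -72
Natural end conditions: m_0 = m_2 = 0.
Hence m_0 = 0, m_1 = -36/5, m_2 = 0.
On [1, 4], s(t) = 9 + 11/5·(t - 1) - 18/5·(t - 1)² + 2/5·(t - 1)³.
With (t - 1) = 3/4: s(7/4) = 1407/160.

8.7938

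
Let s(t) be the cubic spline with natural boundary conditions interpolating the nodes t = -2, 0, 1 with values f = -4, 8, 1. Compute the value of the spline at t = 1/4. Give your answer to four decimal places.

6.9609

Put σ_i = s'' at the i-th knot. Here h = (2, 1) and Δ = (6, -7), so the interior equations h_(i-1)·σ_(i-1) + 2(h_(i-1)+h_i)·σ_i + h_i·σ_(i+1) = 6(Δ_i − Δ_(i-1)) read
  2·σ_0 + 6·σ_1 + 1·σ_2 = 6(Δ_1 - Δ_0) = -78
Natural end conditions: σ_0 = σ_2 = 0.
Solving: σ_0 = 0, σ_1 = -13, σ_2 = 0.
On [0, 1], s(t) = 8 - 8/3·t - 13/2·t² + 13/6·t³.
With t = 1/4: s(1/4) = 891/128.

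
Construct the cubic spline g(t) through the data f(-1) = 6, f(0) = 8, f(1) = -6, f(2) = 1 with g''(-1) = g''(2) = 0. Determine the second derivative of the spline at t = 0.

Let σ_i = g''(x_i). Step sizes h_i = 1, 1, 1; slopes of the chords Δ_i = (y_(i+1) - y_i)/h_i = 2, -14, 7.
  1·σ_0 + 4·σ_1 + 1·σ_2 = 6(Δ_1 - Δ_0) = -96
  1·σ_1 + 4·σ_2 + 1·σ_3 = 6(Δ_2 - Δ_1) = 126
Natural end conditions: σ_0 = σ_3 = 0.
Solving the tridiagonal system: σ_0 = 0, σ_1 = -34, σ_2 = 40, σ_3 = 0.

-34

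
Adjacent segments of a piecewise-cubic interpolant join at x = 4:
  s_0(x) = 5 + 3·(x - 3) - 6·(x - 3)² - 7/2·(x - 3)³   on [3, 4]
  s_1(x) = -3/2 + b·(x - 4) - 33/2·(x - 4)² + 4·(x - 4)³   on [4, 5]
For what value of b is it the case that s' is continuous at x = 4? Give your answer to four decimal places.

-19.5000

s_0'(x) = 3 - 12·(x - 3) - 21/2·(x - 3)², so s_0'(4) = -39/2. On the right, s_1'(4) = b, so b = -39/2.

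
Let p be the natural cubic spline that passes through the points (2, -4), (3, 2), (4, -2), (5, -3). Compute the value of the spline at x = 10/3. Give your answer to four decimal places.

Let σ_i = p''(x_i). Step sizes h_i = 1, 1, 1; slopes of the chords Δ_i = (y_(i+1) - y_i)/h_i = 6, -4, -1.
  1·σ_0 + 4·σ_1 + 1·σ_2 = 6(Δ_1 - Δ_0) = -60
  1·σ_1 + 4·σ_2 + 1·σ_3 = 6(Δ_2 - Δ_1) = 18
Natural end conditions: σ_0 = σ_3 = 0.
Forward elimination and back-substitution give σ_0 = 0, σ_1 = -86/5, σ_2 = 44/5, σ_3 = 0.
On [3, 4], p(x) = 2 + 4/15·(x - 3) - 43/5·(x - 3)² + 13/3·(x - 3)³.
With (x - 3) = 1/3: p(10/3) = 524/405.

1.2938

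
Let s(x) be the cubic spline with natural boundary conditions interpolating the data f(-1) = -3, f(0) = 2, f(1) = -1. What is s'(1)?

-5

With σ_i denoting the second derivative at x_i, h_i = 1, 1, and Δ_i = (y_(i+1) − y_i)/h_i = 5, -3:
  1·σ_0 + 4·σ_1 + 1·σ_2 = 6(Δ_1 - Δ_0) = -48
Natural end conditions: σ_0 = σ_2 = 0.
Hence σ_0 = 0, σ_1 = -12, σ_2 = 0.
On [0, 1], s'(x) = b_1 + 2c_1·x + 3d_1·x² with b_1 = Δ_1 - h_1(2σ_1 + σ_2)/6 = 1, c_1 = σ_1/2 = -6, d_1 = (σ_2 - σ_1)/(6h_1) = 2. So s'(1) = -5.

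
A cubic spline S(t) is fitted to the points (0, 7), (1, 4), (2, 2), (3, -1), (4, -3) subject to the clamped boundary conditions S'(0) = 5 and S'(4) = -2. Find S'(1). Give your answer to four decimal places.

Put m_i = S'' at the i-th knot. Here h = (1, 1, 1, 1) and Δ = (-3, -2, -3, -2), so the interior equations h_(i-1)·m_(i-1) + 2(h_(i-1)+h_i)·m_i + h_i·m_(i+1) = 6(Δ_i − Δ_(i-1)) read
  1·m_0 + 4·m_1 + 1·m_2 = 6(Δ_1 - Δ_0) = 6
  1·m_1 + 4·m_2 + 1·m_3 = 6(Δ_2 - Δ_1) = -6
  1·m_2 + 4·m_3 + 1·m_4 = 6(Δ_3 - Δ_2) = 6
Clamped end conditions give two more equations: 2h_0·m_0 + h_0·m_1 = 6(Δ_0 - S'(0)) = -48 and h_3·m_3 + 2h_3·m_4 = 6(S'(4) - Δ_3) = 0.
Forward elimination and back-substitution give m_0 = -811/28, m_1 = 139/14, m_2 = -19/4, m_3 = 43/14, m_4 = -43/28.
On [1, 2], S'(t) = b_1 + 2c_1·(t - 1) + 3d_1·(t - 1)² with b_1 = Δ_1 - h_1(2m_1 + m_2)/6 = -253/56, c_1 = m_1/2 = 139/28, d_1 = (m_2 - m_1)/(6h_1) = -137/56. So S'(1) = -253/56.

-4.5179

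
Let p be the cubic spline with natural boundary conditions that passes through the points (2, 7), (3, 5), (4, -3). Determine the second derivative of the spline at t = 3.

-9

Write M_i for p''(x_i). With h_i = 1, 1 and divided differences Δ_i = -2, -8, the continuity of p' gives the tridiagonal system
  1·M_0 + 4·M_1 + 1·M_2 = 6(Δ_1 - Δ_0) = -36
Natural end conditions: M_0 = M_2 = 0.
Forward elimination and back-substitution give M_0 = 0, M_1 = -9, M_2 = 0.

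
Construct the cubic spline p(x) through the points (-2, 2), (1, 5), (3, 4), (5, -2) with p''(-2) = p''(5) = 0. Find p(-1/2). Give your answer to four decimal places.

Let M_i = p''(x_i). Step sizes h_i = 3, 2, 2; slopes of the chords Δ_i = (y_(i+1) - y_i)/h_i = 1, -1/2, -3.
  3·M_0 + 10·M_1 + 2·M_2 = 6(Δ_1 - Δ_0) = -9
  2·M_1 + 8·M_2 + 2·M_3 = 6(Δ_2 - Δ_1) = -15
Natural end conditions: M_0 = M_3 = 0.
Forward elimination and back-substitution give M_0 = 0, M_1 = -21/38, M_2 = -33/19, M_3 = 0.
On [-2, 1], p(x) = 2 + 97/76·(x + 2) + 0·(x + 2)² - 7/228·(x + 2)³.
With (x + 2) = 3/2: p(-1/2) = 2317/608.

3.8109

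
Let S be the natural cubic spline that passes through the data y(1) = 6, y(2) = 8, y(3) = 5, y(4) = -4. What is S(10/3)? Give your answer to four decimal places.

Let m_i = S''(x_i). Step sizes h_i = 1, 1, 1; slopes of the chords Δ_i = (y_(i+1) - y_i)/h_i = 2, -3, -9.
  1·m_0 + 4·m_1 + 1·m_2 = 6(Δ_1 - Δ_0) = -30
  1·m_1 + 4·m_2 + 1·m_3 = 6(Δ_2 - Δ_1) = -36
Natural end conditions: m_0 = m_3 = 0.
Hence m_0 = 0, m_1 = -28/5, m_2 = -38/5, m_3 = 0.
On [3, 4], S(x) = 5 - 97/15·(x - 3) - 19/5·(x - 3)² + 19/15·(x - 3)³.
With (x - 3) = 1/3: S(10/3) = 200/81.

2.4691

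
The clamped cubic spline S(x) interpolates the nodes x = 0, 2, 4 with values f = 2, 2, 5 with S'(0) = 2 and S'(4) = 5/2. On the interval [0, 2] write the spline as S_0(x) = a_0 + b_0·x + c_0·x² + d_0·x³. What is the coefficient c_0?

With M_i denoting the second derivative at x_i, h_i = 2, 2, and Δ_i = (y_(i+1) − y_i)/h_i = 0, 3/2:
  2·M_0 + 8·M_1 + 2·M_2 = 6(Δ_1 - Δ_0) = 9
Clamped end conditions give two more equations: 2h_0·M_0 + h_0·M_1 = 6(Δ_0 - S'(0)) = -12 and h_1·M_1 + 2h_1·M_2 = 6(S'(4) - Δ_1) = 6.
Hence M_0 = -4, M_1 = 2, M_2 = 1/2.
On [0, 2], with S_0(x) = a_0 + b_0·x + c_0·x² + d_0·x³: c_0 = M_0/2 = -2, d_0 = (M_1 - M_0)/(6h_0) = 1/2, b_0 = Δ_0 - h_0(2M_0 + M_1)/6 = 2.

-2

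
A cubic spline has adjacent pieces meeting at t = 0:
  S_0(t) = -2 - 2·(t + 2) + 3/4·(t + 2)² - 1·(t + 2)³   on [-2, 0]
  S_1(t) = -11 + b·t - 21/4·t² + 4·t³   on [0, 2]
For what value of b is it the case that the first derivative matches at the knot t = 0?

-11

S_0'(t) = -2 + 3/2·(t + 2) - 3·(t + 2)², so S_0'(0) = -11. On the right, S_1'(0) = b, so b = -11.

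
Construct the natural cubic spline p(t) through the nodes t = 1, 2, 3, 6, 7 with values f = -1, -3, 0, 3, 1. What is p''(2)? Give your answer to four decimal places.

7.9811

With m_i denoting the second derivative at x_i, h_i = 1, 1, 3, 1, and Δ_i = (y_(i+1) − y_i)/h_i = -2, 3, 1, -2:
  1·m_0 + 4·m_1 + 1·m_2 = 6(Δ_1 - Δ_0) = 30
  1·m_1 + 8·m_2 + 3·m_3 = 6(Δ_2 - Δ_1) = -12
  3·m_2 + 8·m_3 + 1·m_4 = 6(Δ_3 - Δ_2) = -18
Natural end conditions: m_0 = m_4 = 0.
Solving the tridiagonal system: m_0 = 0, m_1 = 423/53, m_2 = -102/53, m_3 = -81/53, m_4 = 0.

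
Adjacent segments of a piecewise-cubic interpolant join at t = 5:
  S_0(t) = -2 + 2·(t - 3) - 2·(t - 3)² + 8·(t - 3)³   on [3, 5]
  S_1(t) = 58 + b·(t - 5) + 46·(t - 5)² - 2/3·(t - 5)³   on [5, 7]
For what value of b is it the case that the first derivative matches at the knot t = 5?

S_0'(t) = 2 - 4·(t - 3) + 24·(t - 3)², so S_0'(5) = 90. On the right, S_1'(5) = b, so b = 90.

90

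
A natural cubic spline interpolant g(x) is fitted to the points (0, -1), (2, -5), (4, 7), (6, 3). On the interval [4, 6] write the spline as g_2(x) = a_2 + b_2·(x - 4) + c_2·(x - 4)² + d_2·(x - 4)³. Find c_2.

-4

With m_i denoting the second derivative at x_i, h_i = 2, 2, 2, and Δ_i = (y_(i+1) − y_i)/h_i = -2, 6, -2:
  2·m_0 + 8·m_1 + 2·m_2 = 6(Δ_1 - Δ_0) = 48
  2·m_1 + 8·m_2 + 2·m_3 = 6(Δ_2 - Δ_1) = -48
Natural end conditions: m_0 = m_3 = 0.
Solving the tridiagonal system: m_0 = 0, m_1 = 8, m_2 = -8, m_3 = 0.
On [4, 6], with g_2(x) = a_2 + b_2·(x - 4) + c_2·(x - 4)² + d_2·(x - 4)³: c_2 = m_2/2 = -4, d_2 = (m_3 - m_2)/(6h_2) = 2/3, b_2 = Δ_2 - h_2(2m_2 + m_3)/6 = 10/3.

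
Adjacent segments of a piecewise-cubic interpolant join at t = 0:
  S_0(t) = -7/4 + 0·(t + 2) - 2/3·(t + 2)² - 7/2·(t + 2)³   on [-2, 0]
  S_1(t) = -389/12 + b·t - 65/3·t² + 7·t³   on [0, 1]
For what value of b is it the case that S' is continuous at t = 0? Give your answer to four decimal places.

S_0'(t) = 0 - 4/3·(t + 2) - 21/2·(t + 2)², so S_0'(0) = -134/3. On the right, S_1'(0) = b, so b = -134/3.

-44.6667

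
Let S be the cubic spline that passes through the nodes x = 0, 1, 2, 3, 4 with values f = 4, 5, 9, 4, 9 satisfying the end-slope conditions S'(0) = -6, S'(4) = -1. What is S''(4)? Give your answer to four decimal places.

-32.2857

Write m_i for S''(x_i). With h_i = 1, 1, 1, 1 and divided differences Δ_i = 1, 4, -5, 5, the continuity of S' gives the tridiagonal system
  1·m_0 + 4·m_1 + 1·m_2 = 6(Δ_1 - Δ_0) = 18
  1·m_1 + 4·m_2 + 1·m_3 = 6(Δ_2 - Δ_1) = -54
  1·m_2 + 4·m_3 + 1·m_4 = 6(Δ_3 - Δ_2) = 60
Clamped end conditions give two more equations: 2h_0·m_0 + h_0·m_1 = 6(Δ_0 - S'(0)) = 42 and h_3·m_3 + 2h_3·m_4 = 6(S'(4) - Δ_3) = -36.
Solving the tridiagonal system: m_0 = 128/7, m_1 = 38/7, m_2 = -22, m_3 = 200/7, m_4 = -226/7.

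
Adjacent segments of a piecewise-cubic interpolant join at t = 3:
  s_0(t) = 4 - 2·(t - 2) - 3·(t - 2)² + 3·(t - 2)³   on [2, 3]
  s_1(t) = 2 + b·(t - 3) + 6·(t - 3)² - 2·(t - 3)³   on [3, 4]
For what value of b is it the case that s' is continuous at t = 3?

1

s_0'(t) = -2 - 6·(t - 2) + 9·(t - 2)², so s_0'(3) = 1. On the right, s_1'(3) = b, so b = 1.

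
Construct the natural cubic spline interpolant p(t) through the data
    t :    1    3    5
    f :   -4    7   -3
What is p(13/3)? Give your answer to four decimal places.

1.8889

With m_i denoting the second derivative at x_i, h_i = 2, 2, and Δ_i = (y_(i+1) − y_i)/h_i = 11/2, -5:
  2·m_0 + 8·m_1 + 2·m_2 = 6(Δ_1 - Δ_0) = -63
Natural end conditions: m_0 = m_2 = 0.
Hence m_0 = 0, m_1 = -63/8, m_2 = 0.
On [3, 5], p(t) = 7 + 1/4·(t - 3) - 63/16·(t - 3)² + 21/32·(t - 3)³.
With (t - 3) = 4/3: p(13/3) = 17/9.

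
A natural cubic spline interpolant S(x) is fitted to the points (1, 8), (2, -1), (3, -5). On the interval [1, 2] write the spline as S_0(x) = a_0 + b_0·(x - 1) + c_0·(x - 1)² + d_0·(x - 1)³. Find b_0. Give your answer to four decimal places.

-10.2500

Let M_i = S''(x_i). Step sizes h_i = 1, 1; slopes of the chords Δ_i = (y_(i+1) - y_i)/h_i = -9, -4.
  1·M_0 + 4·M_1 + 1·M_2 = 6(Δ_1 - Δ_0) = 30
Natural end conditions: M_0 = M_2 = 0.
Solving the tridiagonal system: M_0 = 0, M_1 = 15/2, M_2 = 0.
On [1, 2], with S_0(x) = a_0 + b_0·(x - 1) + c_0·(x - 1)² + d_0·(x - 1)³: c_0 = M_0/2 = 0, d_0 = (M_1 - M_0)/(6h_0) = 5/4, b_0 = Δ_0 - h_0(2M_0 + M_1)/6 = -41/4.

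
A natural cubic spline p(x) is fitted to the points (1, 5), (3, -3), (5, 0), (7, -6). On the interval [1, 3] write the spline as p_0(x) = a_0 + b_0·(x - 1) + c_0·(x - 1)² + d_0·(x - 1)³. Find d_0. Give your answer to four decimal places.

Let M_i = p''(x_i). Step sizes h_i = 2, 2, 2; slopes of the chords Δ_i = (y_(i+1) - y_i)/h_i = -4, 3/2, -3.
  2·M_0 + 8·M_1 + 2·M_2 = 6(Δ_1 - Δ_0) = 33
  2·M_1 + 8·M_2 + 2·M_3 = 6(Δ_2 - Δ_1) = -27
Natural end conditions: M_0 = M_3 = 0.
Hence M_0 = 0, M_1 = 53/10, M_2 = -47/10, M_3 = 0.
On [1, 3], with p_0(x) = a_0 + b_0·(x - 1) + c_0·(x - 1)² + d_0·(x - 1)³: c_0 = M_0/2 = 0, d_0 = (M_1 - M_0)/(6h_0) = 53/120, b_0 = Δ_0 - h_0(2M_0 + M_1)/6 = -173/30.

0.4417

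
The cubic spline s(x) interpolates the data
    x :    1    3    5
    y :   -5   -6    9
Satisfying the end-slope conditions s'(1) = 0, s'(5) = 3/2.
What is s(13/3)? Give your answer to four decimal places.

With m_i denoting the second derivative at x_i, h_i = 2, 2, and Δ_i = (y_(i+1) − y_i)/h_i = -1/2, 15/2:
  2·m_0 + 8·m_1 + 2·m_2 = 6(Δ_1 - Δ_0) = 48
Clamped end conditions give two more equations: 2h_0·m_0 + h_0·m_1 = 6(Δ_0 - s'(1)) = -3 and h_1·m_1 + 2h_1·m_2 = 6(s'(5) - Δ_1) = -36.
Solving: m_0 = -51/8, m_1 = 45/4, m_2 = -117/8.
On [3, 5], s(x) = -6 + 39/8·(x - 3) + 45/8·(x - 3)² - 69/32·(x - 3)³.
With (x - 3) = 4/3: s(13/3) = 97/18.

5.3889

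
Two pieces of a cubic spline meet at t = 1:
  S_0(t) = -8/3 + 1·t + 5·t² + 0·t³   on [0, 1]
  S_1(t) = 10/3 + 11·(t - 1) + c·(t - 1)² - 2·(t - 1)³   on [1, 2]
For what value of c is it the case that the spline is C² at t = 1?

5

S_0''(t) = 10 + 0·t, so S_0''(1) = 10. On the right, S_1''(1) = 2c, so c = 5.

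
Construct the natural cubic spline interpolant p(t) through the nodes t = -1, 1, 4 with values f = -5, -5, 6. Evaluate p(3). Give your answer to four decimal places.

1.3556

Write M_i for p''(x_i). With h_i = 2, 3 and divided differences Δ_i = 0, 11/3, the continuity of p' gives the tridiagonal system
  2·M_0 + 10·M_1 + 3·M_2 = 6(Δ_1 - Δ_0) = 22
Natural end conditions: M_0 = M_2 = 0.
Hence M_0 = 0, M_1 = 11/5, M_2 = 0.
On [1, 4], p(t) = -5 + 22/15·(t - 1) + 11/10·(t - 1)² - 11/90·(t - 1)³.
With (t - 1) = 2: p(3) = 61/45.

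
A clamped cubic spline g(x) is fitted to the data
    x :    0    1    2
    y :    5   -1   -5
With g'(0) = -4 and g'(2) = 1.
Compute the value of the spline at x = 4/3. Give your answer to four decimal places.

Write M_i for g''(x_i). With h_i = 1, 1 and divided differences Δ_i = -6, -4, the continuity of g' gives the tridiagonal system
  1·M_0 + 4·M_1 + 1·M_2 = 6(Δ_1 - Δ_0) = 12
Clamped end conditions give two more equations: 2h_0·M_0 + h_0·M_1 = 6(Δ_0 - g'(0)) = -12 and h_1·M_1 + 2h_1·M_2 = 6(g'(2) - Δ_1) = 30.
Forward elimination and back-substitution give M_0 = -13/2, M_1 = 1, M_2 = 29/2.
On [1, 2], g(x) = -1 - 27/4·(x - 1) + 1/2·(x - 1)² + 9/4·(x - 1)³.
With (x - 1) = 1/3: g(4/3) = -28/9.

-3.1111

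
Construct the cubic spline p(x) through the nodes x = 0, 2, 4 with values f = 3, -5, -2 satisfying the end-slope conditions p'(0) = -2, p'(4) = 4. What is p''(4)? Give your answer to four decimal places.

Write M_i for p''(x_i). With h_i = 2, 2 and divided differences Δ_i = -4, 3/2, the continuity of p' gives the tridiagonal system
  2·M_0 + 8·M_1 + 2·M_2 = 6(Δ_1 - Δ_0) = 33
Clamped end conditions give two more equations: 2h_0·M_0 + h_0·M_1 = 6(Δ_0 - p'(0)) = -12 and h_1·M_1 + 2h_1·M_2 = 6(p'(4) - Δ_1) = 15.
Solving: M_0 = -45/8, M_1 = 21/4, M_2 = 9/8.

1.1250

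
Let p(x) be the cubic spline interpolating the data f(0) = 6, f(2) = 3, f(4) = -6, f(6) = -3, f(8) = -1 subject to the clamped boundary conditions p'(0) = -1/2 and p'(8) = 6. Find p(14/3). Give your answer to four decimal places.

-5.7540

Let σ_i = p''(x_i). Step sizes h_i = 2, 2, 2, 2; slopes of the chords Δ_i = (y_(i+1) - y_i)/h_i = -3/2, -9/2, 3/2, 1.
  2·σ_0 + 8·σ_1 + 2·σ_2 = 6(Δ_1 - Δ_0) = -18
  2·σ_1 + 8·σ_2 + 2·σ_3 = 6(Δ_2 - Δ_1) = 36
  2·σ_2 + 8·σ_3 + 2·σ_4 = 6(Δ_3 - Δ_2) = -3
Clamped end conditions give two more equations: 2h_0·σ_0 + h_0·σ_1 = 6(Δ_0 - p'(0)) = -6 and h_3·σ_3 + 2h_3·σ_4 = 6(p'(8) - Δ_3) = 30.
Solving the tridiagonal system: σ_0 = 29/56, σ_1 = -113/28, σ_2 = 53/8, σ_3 = -125/28, σ_4 = 545/56.
On [4, 6], p(x) = -6 - 10/7·(x - 4) + 53/16·(x - 4)² - 207/224·(x - 4)³.
With (x - 4) = 2/3: p(14/3) = -725/126.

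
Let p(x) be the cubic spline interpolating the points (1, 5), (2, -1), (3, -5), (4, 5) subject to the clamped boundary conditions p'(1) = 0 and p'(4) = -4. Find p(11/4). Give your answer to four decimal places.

-5.9250

With M_i denoting the second derivative at x_i, h_i = 1, 1, 1, and Δ_i = (y_(i+1) − y_i)/h_i = -6, -4, 10:
  1·M_0 + 4·M_1 + 1·M_2 = 6(Δ_1 - Δ_0) = 12
  1·M_1 + 4·M_2 + 1·M_3 = 6(Δ_2 - Δ_1) = 84
Clamped end conditions give two more equations: 2h_0·M_0 + h_0·M_1 = 6(Δ_0 - p'(1)) = -36 and h_2·M_2 + 2h_2·M_3 = 6(p'(4) - Δ_2) = -84.
Hence M_0 = -256/15, M_1 = -28/15, M_2 = 548/15, M_3 = -904/15.
On [2, 3], p(x) = -1 - 142/15·(x - 2) - 14/15·(x - 2)² + 32/5·(x - 2)³.
With (x - 2) = 3/4: p(11/4) = -237/40.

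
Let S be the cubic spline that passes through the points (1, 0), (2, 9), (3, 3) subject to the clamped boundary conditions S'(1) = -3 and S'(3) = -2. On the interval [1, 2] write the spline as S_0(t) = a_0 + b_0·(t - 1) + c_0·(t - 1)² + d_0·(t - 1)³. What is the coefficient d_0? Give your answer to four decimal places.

-17.5000

Let σ_i = S''(x_i). Step sizes h_i = 1, 1; slopes of the chords Δ_i = (y_(i+1) - y_i)/h_i = 9, -6.
  1·σ_0 + 4·σ_1 + 1·σ_2 = 6(Δ_1 - Δ_0) = -90
Clamped end conditions give two more equations: 2h_0·σ_0 + h_0·σ_1 = 6(Δ_0 - S'(1)) = 72 and h_1·σ_1 + 2h_1·σ_2 = 6(S'(3) - Δ_1) = 24.
Solving the tridiagonal system: σ_0 = 59, σ_1 = -46, σ_2 = 35.
On [1, 2], with S_0(t) = a_0 + b_0·(t - 1) + c_0·(t - 1)² + d_0·(t - 1)³: c_0 = σ_0/2 = 59/2, d_0 = (σ_1 - σ_0)/(6h_0) = -35/2, b_0 = Δ_0 - h_0(2σ_0 + σ_1)/6 = -3.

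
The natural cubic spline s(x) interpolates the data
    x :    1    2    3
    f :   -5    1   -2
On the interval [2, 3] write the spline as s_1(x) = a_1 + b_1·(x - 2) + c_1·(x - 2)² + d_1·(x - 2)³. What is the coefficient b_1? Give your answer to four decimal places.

Let M_i = s''(x_i). Step sizes h_i = 1, 1; slopes of the chords Δ_i = (y_(i+1) - y_i)/h_i = 6, -3.
  1·M_0 + 4·M_1 + 1·M_2 = 6(Δ_1 - Δ_0) = -54
Natural end conditions: M_0 = M_2 = 0.
Solving: M_0 = 0, M_1 = -27/2, M_2 = 0.
On [2, 3], with s_1(x) = a_1 + b_1·(x - 2) + c_1·(x - 2)² + d_1·(x - 2)³: c_1 = M_1/2 = -27/4, d_1 = (M_2 - M_1)/(6h_1) = 9/4, b_1 = Δ_1 - h_1(2M_1 + M_2)/6 = 3/2.

1.5000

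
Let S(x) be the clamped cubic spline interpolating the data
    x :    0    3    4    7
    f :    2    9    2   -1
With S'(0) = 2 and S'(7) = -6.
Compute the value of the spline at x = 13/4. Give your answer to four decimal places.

Write M_i for S''(x_i). With h_i = 3, 1, 3 and divided differences Δ_i = 7/3, -7, -1, the continuity of S' gives the tridiagonal system
  3·M_0 + 8·M_1 + 1·M_2 = 6(Δ_1 - Δ_0) = -56
  1·M_1 + 8·M_2 + 3·M_3 = 6(Δ_2 - Δ_1) = 36
Clamped end conditions give two more equations: 2h_0·M_0 + h_0·M_1 = 6(Δ_0 - S'(0)) = 2 and h_2·M_2 + 2h_2·M_3 = 6(S'(7) - Δ_2) = -30.
Solving: M_0 = 898/165, M_1 = -562/55, M_2 = 518/55, M_3 = -534/55.
On [3, 4], S(x) = 9 - 284/55·(x - 3) - 281/55·(x - 3)² + 36/11·(x - 3)³.
With (x - 3) = 1/4: S(13/4) = 1637/220.

7.4409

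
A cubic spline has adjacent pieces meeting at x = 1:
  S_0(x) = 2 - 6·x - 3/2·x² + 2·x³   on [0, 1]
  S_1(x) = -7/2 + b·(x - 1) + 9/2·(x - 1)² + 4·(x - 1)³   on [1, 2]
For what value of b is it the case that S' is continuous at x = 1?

S_0'(x) = -6 - 3·x + 6·x², so S_0'(1) = -3. On the right, S_1'(1) = b, so b = -3.

-3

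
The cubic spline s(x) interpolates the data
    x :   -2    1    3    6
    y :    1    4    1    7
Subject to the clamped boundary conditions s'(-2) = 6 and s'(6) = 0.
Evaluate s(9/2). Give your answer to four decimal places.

Let M_i = s''(x_i). Step sizes h_i = 3, 2, 3; slopes of the chords Δ_i = (y_(i+1) - y_i)/h_i = 1, -3/2, 2.
  3·M_0 + 10·M_1 + 2·M_2 = 6(Δ_1 - Δ_0) = -15
  2·M_1 + 10·M_2 + 3·M_3 = 6(Δ_2 - Δ_1) = 21
Clamped end conditions give two more equations: 2h_0·M_0 + h_0·M_1 = 6(Δ_0 - s'(-2)) = -30 and h_2·M_2 + 2h_2·M_3 = 6(s'(6) - Δ_2) = -12.
Solving the tridiagonal system: M_0 = -419/91, M_1 = -72/91, M_2 = 306/91, M_3 = -335/91.
On [3, 6], s(x) = 1 + 87/182·(x - 3) + 153/91·(x - 3)² - 641/1638·(x - 3)³.
With (x - 3) = 3/2: s(9/2) = 6085/1456.

4.1793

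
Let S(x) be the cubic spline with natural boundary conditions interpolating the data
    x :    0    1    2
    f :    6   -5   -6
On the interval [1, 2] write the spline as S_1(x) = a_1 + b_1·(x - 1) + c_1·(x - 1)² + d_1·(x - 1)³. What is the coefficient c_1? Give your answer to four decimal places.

7.5000

Write σ_i for S''(x_i). With h_i = 1, 1 and divided differences Δ_i = -11, -1, the continuity of S' gives the tridiagonal system
  1·σ_0 + 4·σ_1 + 1·σ_2 = 6(Δ_1 - Δ_0) = 60
Natural end conditions: σ_0 = σ_2 = 0.
Solving: σ_0 = 0, σ_1 = 15, σ_2 = 0.
On [1, 2], with S_1(x) = a_1 + b_1·(x - 1) + c_1·(x - 1)² + d_1·(x - 1)³: c_1 = σ_1/2 = 15/2, d_1 = (σ_2 - σ_1)/(6h_1) = -5/2, b_1 = Δ_1 - h_1(2σ_1 + σ_2)/6 = -6.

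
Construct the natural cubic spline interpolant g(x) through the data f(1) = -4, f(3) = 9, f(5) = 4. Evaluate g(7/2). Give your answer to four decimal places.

9.2266

Write M_i for g''(x_i). With h_i = 2, 2 and divided differences Δ_i = 13/2, -5/2, the continuity of g' gives the tridiagonal system
  2·M_0 + 8·M_1 + 2·M_2 = 6(Δ_1 - Δ_0) = -54
Natural end conditions: M_0 = M_2 = 0.
Hence M_0 = 0, M_1 = -27/4, M_2 = 0.
On [3, 5], g(x) = 9 + 2·(x - 3) - 27/8·(x - 3)² + 9/16·(x - 3)³.
With (x - 3) = 1/2: g(7/2) = 1181/128.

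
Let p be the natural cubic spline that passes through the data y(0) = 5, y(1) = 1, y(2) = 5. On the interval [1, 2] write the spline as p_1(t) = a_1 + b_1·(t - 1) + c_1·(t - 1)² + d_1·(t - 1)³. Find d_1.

-2

Let m_i = p''(x_i). Step sizes h_i = 1, 1; slopes of the chords Δ_i = (y_(i+1) - y_i)/h_i = -4, 4.
  1·m_0 + 4·m_1 + 1·m_2 = 6(Δ_1 - Δ_0) = 48
Natural end conditions: m_0 = m_2 = 0.
Hence m_0 = 0, m_1 = 12, m_2 = 0.
On [1, 2], with p_1(t) = a_1 + b_1·(t - 1) + c_1·(t - 1)² + d_1·(t - 1)³: c_1 = m_1/2 = 6, d_1 = (m_2 - m_1)/(6h_1) = -2, b_1 = Δ_1 - h_1(2m_1 + m_2)/6 = 0.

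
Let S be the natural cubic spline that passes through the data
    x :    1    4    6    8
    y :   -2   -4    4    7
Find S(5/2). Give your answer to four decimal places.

-4.8799

With M_i denoting the second derivative at x_i, h_i = 3, 2, 2, and Δ_i = (y_(i+1) − y_i)/h_i = -2/3, 4, 3/2:
  3·M_0 + 10·M_1 + 2·M_2 = 6(Δ_1 - Δ_0) = 28
  2·M_1 + 8·M_2 + 2·M_3 = 6(Δ_2 - Δ_1) = -15
Natural end conditions: M_0 = M_3 = 0.
Forward elimination and back-substitution give M_0 = 0, M_1 = 127/38, M_2 = -103/38, M_3 = 0.
On [1, 4], S(x) = -2 - 533/228·(x - 1) + 0·(x - 1)² + 127/684·(x - 1)³.
With (x - 1) = 3/2: S(5/2) = -2967/608.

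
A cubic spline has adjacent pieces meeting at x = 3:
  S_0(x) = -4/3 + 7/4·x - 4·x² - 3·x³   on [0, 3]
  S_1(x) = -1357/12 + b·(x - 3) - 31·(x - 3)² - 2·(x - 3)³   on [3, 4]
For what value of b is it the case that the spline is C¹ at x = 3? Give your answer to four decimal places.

-103.2500

S_0'(x) = 7/4 - 8·x - 9·x², so S_0'(3) = -413/4. On the right, S_1'(3) = b, so b = -413/4.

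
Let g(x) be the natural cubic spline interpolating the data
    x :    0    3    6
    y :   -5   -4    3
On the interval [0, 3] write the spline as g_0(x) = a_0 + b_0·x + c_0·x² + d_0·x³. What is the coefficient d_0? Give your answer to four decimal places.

0.0556

Let M_i = g''(x_i). Step sizes h_i = 3, 3; slopes of the chords Δ_i = (y_(i+1) - y_i)/h_i = 1/3, 7/3.
  3·M_0 + 12·M_1 + 3·M_2 = 6(Δ_1 - Δ_0) = 12
Natural end conditions: M_0 = M_2 = 0.
Hence M_0 = 0, M_1 = 1, M_2 = 0.
On [0, 3], with g_0(x) = a_0 + b_0·x + c_0·x² + d_0·x³: c_0 = M_0/2 = 0, d_0 = (M_1 - M_0)/(6h_0) = 1/18, b_0 = Δ_0 - h_0(2M_0 + M_1)/6 = -1/6.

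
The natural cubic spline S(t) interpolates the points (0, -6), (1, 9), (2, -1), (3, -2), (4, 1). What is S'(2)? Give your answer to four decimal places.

-9.1250

Let M_i = S''(x_i). Step sizes h_i = 1, 1, 1, 1; slopes of the chords Δ_i = (y_(i+1) - y_i)/h_i = 15, -10, -1, 3.
  1·M_0 + 4·M_1 + 1·M_2 = 6(Δ_1 - Δ_0) = -150
  1·M_1 + 4·M_2 + 1·M_3 = 6(Δ_2 - Δ_1) = 54
  1·M_2 + 4·M_3 + 1·M_4 = 6(Δ_3 - Δ_2) = 24
Natural end conditions: M_0 = M_4 = 0.
Forward elimination and back-substitution give M_0 = 0, M_1 = -1221/28, M_2 = 171/7, M_3 = -3/28, M_4 = 0.
On [2, 3], S'(t) = b_2 + 2c_2·(t - 2) + 3d_2·(t - 2)² with b_2 = Δ_2 - h_2(2M_2 + M_3)/6 = -73/8, c_2 = M_2/2 = 171/14, d_2 = (M_3 - M_2)/(6h_2) = -229/56. So S'(2) = -73/8.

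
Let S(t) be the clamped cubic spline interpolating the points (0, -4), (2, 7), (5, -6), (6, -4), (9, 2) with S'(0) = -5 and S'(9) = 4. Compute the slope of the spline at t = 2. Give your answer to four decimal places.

4.0403

Let σ_i = S''(x_i). Step sizes h_i = 2, 3, 1, 3; slopes of the chords Δ_i = (y_(i+1) - y_i)/h_i = 11/2, -13/3, 2, 2.
  2·σ_0 + 10·σ_1 + 3·σ_2 = 6(Δ_1 - Δ_0) = -59
  3·σ_1 + 8·σ_2 + 1·σ_3 = 6(Δ_2 - Δ_1) = 38
  1·σ_2 + 8·σ_3 + 3·σ_4 = 6(Δ_3 - Δ_2) = 0
Clamped end conditions give two more equations: 2h_0·σ_0 + h_0·σ_1 = 6(Δ_0 - S'(0)) = 63 and h_3·σ_3 + 2h_3·σ_4 = 6(S'(9) - Δ_3) = 12.
Solving: σ_0 = 23987/1068, σ_1 = -3583/267, σ_2 = 5389/534, σ_3 = -661/267, σ_4 = 1729/534.
On [2, 5], S'(t) = b_1 + 2c_1·(t - 2) + 3d_1·(t - 2)² with b_1 = Δ_1 - h_1(2σ_1 + σ_2)/6 = 4315/1068, c_1 = σ_1/2 = -3583/534, d_1 = (σ_2 - σ_1)/(6h_1) = 465/356. So S'(2) = 4315/1068.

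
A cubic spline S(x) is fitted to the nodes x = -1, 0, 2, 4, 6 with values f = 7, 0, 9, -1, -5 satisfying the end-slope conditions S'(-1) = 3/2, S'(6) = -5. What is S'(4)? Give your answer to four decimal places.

Write σ_i for S''(x_i). With h_i = 1, 2, 2, 2 and divided differences Δ_i = -7, 9/2, -5, -2, the continuity of S' gives the tridiagonal system
  1·σ_0 + 6·σ_1 + 2·σ_2 = 6(Δ_1 - Δ_0) = 69
  2·σ_1 + 8·σ_2 + 2·σ_3 = 6(Δ_2 - Δ_1) = -57
  2·σ_2 + 8·σ_3 + 2·σ_4 = 6(Δ_3 - Δ_2) = 18
Clamped end conditions give two more equations: 2h_0·σ_0 + h_0·σ_1 = 6(Δ_0 - S'(-1)) = -51 and h_3·σ_3 + 2h_3·σ_4 = 6(S'(6) - Δ_3) = -18.
Solving the tridiagonal system: σ_0 = -3163/86, σ_1 = 970/43, σ_2 = -2543/172, σ_3 = 695/86, σ_4 = -1469/172.
On [4, 6], S'(x) = b_3 + 2c_3·(x - 4) + 3d_3·(x - 4)² with b_3 = Δ_3 - h_3(2σ_3 + σ_4)/6 = -781/172, c_3 = σ_3/2 = 695/172, d_3 = (σ_4 - σ_3)/(6h_3) = -953/688. So S'(4) = -781/172.

-4.5407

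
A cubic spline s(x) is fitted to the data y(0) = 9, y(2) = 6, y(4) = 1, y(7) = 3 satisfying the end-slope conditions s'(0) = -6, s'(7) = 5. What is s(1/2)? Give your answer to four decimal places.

6.9236

Let M_i = s''(x_i). Step sizes h_i = 2, 2, 3; slopes of the chords Δ_i = (y_(i+1) - y_i)/h_i = -3/2, -5/2, 2/3.
  2·M_0 + 8·M_1 + 2·M_2 = 6(Δ_1 - Δ_0) = -6
  2·M_1 + 10·M_2 + 3·M_3 = 6(Δ_2 - Δ_1) = 19
Clamped end conditions give two more equations: 2h_0·M_0 + h_0·M_1 = 6(Δ_0 - s'(0)) = 27 and h_2·M_2 + 2h_2·M_3 = 6(s'(7) - Δ_2) = 26.
Forward elimination and back-substitution give M_0 = 309/37, M_1 = -237/74, M_2 = 54/37, M_3 = 400/111.
On [0, 2], s(x) = 9 - 6·x + 309/74·x² - 285/296·x³.
With x = 1/2: s(1/2) = 16395/2368.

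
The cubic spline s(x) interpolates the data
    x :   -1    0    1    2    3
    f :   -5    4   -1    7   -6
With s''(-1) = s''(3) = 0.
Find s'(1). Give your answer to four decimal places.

With M_i denoting the second derivative at x_i, h_i = 1, 1, 1, 1, and Δ_i = (y_(i+1) − y_i)/h_i = 9, -5, 8, -13:
  1·M_0 + 4·M_1 + 1·M_2 = 6(Δ_1 - Δ_0) = -84
  1·M_1 + 4·M_2 + 1·M_3 = 6(Δ_2 - Δ_1) = 78
  1·M_2 + 4·M_3 + 1·M_4 = 6(Δ_3 - Δ_2) = -126
Natural end conditions: M_0 = M_4 = 0.
Solving the tridiagonal system: M_0 = 0, M_1 = -849/28, M_2 = 261/7, M_3 = -1143/28, M_4 = 0.
On [1, 2], s'(x) = b_2 + 2c_2·(x - 1) + 3d_2·(x - 1)² with b_2 = Δ_2 - h_2(2M_2 + M_3)/6 = 19/8, c_2 = M_2/2 = 261/14, d_2 = (M_3 - M_2)/(6h_2) = -729/56. So s'(1) = 19/8.

2.3750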